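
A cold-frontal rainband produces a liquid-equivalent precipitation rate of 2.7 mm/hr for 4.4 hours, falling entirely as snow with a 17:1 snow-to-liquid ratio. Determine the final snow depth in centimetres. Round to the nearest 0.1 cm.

snow depth ≈ 20.2 cm

Liquid-equivalent depth = 2.7 × 4.4 = 11.88 mm.
Snow depth = 11.88 mm × 17 = 201.96 mm = 20.2 cm.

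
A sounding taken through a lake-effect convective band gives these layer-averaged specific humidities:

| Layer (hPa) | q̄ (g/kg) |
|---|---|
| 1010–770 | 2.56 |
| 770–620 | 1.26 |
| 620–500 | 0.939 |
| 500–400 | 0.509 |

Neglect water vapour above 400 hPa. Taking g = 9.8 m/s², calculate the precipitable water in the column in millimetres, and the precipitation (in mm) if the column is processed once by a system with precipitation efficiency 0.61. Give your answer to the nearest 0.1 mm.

Precipitable water is the column-integrated vapour mass per unit area: PW = (1/g) Σ q̄ Δp, with q in kg/kg and Δp in Pa (1 kg/m² of water = 1 mm).
Layer 1010–770 hPa: Δp = 240 hPa = 24000 Pa, q̄ = 0.00256 kg/kg → 0.00256 × 24000 / 9.8 = 6.27 mm
Layer 770–620 hPa: Δp = 150 hPa = 15000 Pa, q̄ = 0.00126 kg/kg → 0.00126 × 15000 / 9.8 = 1.93 mm
Layer 620–500 hPa: Δp = 120 hPa = 12000 Pa, q̄ = 0.000939 kg/kg → 0.000939 × 12000 / 9.8 = 1.15 mm
Layer 500–400 hPa: Δp = 100 hPa = 10000 Pa, q̄ = 0.000509 kg/kg → 0.000509 × 10000 / 9.8 = 0.52 mm
PW = 6.27 + 1.93 + 1.15 + 0.52 = 9.87 ≈ 9.9 mm.
Precipitation = ε × PW = 0.61 × 9.9 = 6.0 mm.

PW ≈ 9.9 mm; precipitation ≈ 6.0 mm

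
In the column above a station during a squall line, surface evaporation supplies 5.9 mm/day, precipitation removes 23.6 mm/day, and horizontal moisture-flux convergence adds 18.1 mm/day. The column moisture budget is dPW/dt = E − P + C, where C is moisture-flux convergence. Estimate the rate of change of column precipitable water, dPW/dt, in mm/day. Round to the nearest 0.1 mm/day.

dPW/dt = E − P + C = 5.9 − 23.6 + (18.1) = 0.4 mm/day.

dPW/dt ≈ 0.4 mm/day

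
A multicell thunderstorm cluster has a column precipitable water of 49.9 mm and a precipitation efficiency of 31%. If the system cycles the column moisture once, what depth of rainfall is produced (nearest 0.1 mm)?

rainfall ≈ 15.5 mm

Rainfall = ε × PW = 0.31 × 49.9 = 15.5 mm.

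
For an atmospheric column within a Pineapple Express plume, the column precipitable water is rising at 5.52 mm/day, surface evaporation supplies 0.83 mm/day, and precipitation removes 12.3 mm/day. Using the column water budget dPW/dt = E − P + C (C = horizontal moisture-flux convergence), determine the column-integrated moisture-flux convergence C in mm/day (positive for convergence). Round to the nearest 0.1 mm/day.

C ≈ 17.0 mm/day

dPW/dt = +5.52 mm/day.
C = dPW/dt − E + P = (+5.52) − 0.83 + 12.3 = 17.0 mm/day.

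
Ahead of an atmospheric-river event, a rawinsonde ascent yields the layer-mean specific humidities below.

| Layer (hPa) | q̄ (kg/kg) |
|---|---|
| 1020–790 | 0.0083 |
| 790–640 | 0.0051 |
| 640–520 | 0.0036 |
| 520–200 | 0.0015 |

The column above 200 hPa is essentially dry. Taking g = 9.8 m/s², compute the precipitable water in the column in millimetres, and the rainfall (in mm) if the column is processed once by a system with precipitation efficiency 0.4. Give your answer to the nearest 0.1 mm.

PW ≈ 36.6 mm; rainfall ≈ 14.6 mm

Precipitable water is the column-integrated vapour mass per unit area: PW = (1/g) Σ q̄ Δp, with q in kg/kg and Δp in Pa (1 kg/m² of water = 1 mm).
Layer 1020–790 hPa: Δp = 230 hPa = 23000 Pa, q̄ = 0.0083 kg/kg → 0.0083 × 23000 / 9.8 = 19.48 mm
Layer 790–640 hPa: Δp = 150 hPa = 15000 Pa, q̄ = 0.0051 kg/kg → 0.0051 × 15000 / 9.8 = 7.81 mm
Layer 640–520 hPa: Δp = 120 hPa = 12000 Pa, q̄ = 0.0036 kg/kg → 0.0036 × 12000 / 9.8 = 4.41 mm
Layer 520–200 hPa: Δp = 320 hPa = 32000 Pa, q̄ = 0.0015 kg/kg → 0.0015 × 32000 / 9.8 = 4.90 mm
PW = 19.48 + 7.81 + 4.41 + 4.90 = 36.60 ≈ 36.6 mm.
Rainfall = ε × PW = 0.4 × 36.6 = 14.6 mm.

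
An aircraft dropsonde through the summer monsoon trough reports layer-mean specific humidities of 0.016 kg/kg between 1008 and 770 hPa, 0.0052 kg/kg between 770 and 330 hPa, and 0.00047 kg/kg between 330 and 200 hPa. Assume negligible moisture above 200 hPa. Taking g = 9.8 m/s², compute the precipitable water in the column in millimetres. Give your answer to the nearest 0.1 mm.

PW ≈ 62.8 mm

Precipitable water is the column-integrated vapour mass per unit area: PW = (1/g) Σ q̄ Δp, with q in kg/kg and Δp in Pa (1 kg/m² of water = 1 mm).
Layer 1008–770 hPa: Δp = 238 hPa = 23800 Pa, q̄ = 0.016 kg/kg → 0.016 × 23800 / 9.8 = 38.86 mm
Layer 770–330 hPa: Δp = 440 hPa = 44000 Pa, q̄ = 0.0052 kg/kg → 0.0052 × 44000 / 9.8 = 23.35 mm
Layer 330–200 hPa: Δp = 130 hPa = 13000 Pa, q̄ = 0.00047 kg/kg → 0.00047 × 13000 / 9.8 = 0.62 mm
PW = 38.86 + 23.35 + 0.62 = 62.83 ≈ 62.8 mm.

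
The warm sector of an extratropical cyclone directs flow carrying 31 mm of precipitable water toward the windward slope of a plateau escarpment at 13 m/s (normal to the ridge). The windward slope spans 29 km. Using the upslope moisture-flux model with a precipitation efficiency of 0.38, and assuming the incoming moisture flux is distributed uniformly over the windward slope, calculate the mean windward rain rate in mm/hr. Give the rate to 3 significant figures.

R ≈ 19.0 mm/hr

Incoming column moisture flux per unit ridge length: F = V × PW = 13 × 31 = 403 mm·m/s.
Spread over the 29 km slope with efficiency ε = 0.38: R = ε·F/W = 0.38 × 403 / 29000 m = 5.281e-03 mm/s.
R = 5.281e-03 × 3600 = 19.0 mm/hr.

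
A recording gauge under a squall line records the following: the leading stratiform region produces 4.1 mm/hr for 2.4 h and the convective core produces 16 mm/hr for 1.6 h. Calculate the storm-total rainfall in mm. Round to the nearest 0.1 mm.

total ≈ 35.4 mm

Total = Σ Rᵢ Δtᵢ = 4.1 × 2.4 + 16 × 1.6
      = 9.84 + 25.6 = 35.4 mm.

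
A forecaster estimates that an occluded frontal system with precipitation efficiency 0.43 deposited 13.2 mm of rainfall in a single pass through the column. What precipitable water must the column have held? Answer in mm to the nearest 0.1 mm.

PW ≈ 30.7 mm

PW = rainfall / ε = 13.2 / 0.43 = 30.7 mm.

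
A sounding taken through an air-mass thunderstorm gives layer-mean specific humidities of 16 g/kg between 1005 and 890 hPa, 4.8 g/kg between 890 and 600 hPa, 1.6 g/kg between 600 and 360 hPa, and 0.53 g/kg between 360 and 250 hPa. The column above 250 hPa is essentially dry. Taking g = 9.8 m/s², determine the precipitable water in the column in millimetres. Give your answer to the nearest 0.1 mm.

PW ≈ 37.5 mm

Precipitable water is the column-integrated vapour mass per unit area: PW = (1/g) Σ q̄ Δp, with q in kg/kg and Δp in Pa (1 kg/m² of water = 1 mm).
Layer 1005–890 hPa: Δp = 115 hPa = 11500 Pa, q̄ = 0.016 kg/kg → 0.016 × 11500 / 9.8 = 18.78 mm
Layer 890–600 hPa: Δp = 290 hPa = 29000 Pa, q̄ = 0.0048 kg/kg → 0.0048 × 29000 / 9.8 = 14.20 mm
Layer 600–360 hPa: Δp = 240 hPa = 24000 Pa, q̄ = 0.0016 kg/kg → 0.0016 × 24000 / 9.8 = 3.92 mm
Layer 360–250 hPa: Δp = 110 hPa = 11000 Pa, q̄ = 0.00053 kg/kg → 0.00053 × 11000 / 9.8 = 0.59 mm
PW = 18.78 + 14.20 + 3.92 + 0.59 = 37.49 ≈ 37.5 mm.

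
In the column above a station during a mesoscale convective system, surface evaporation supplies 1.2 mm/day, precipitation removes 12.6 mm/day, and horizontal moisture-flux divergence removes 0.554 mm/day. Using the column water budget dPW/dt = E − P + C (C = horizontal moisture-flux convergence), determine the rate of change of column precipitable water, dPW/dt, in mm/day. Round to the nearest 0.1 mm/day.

dPW/dt = E − P + C = 1.2 − 12.6 + (-0.554) = -12.0 mm/day.

dPW/dt ≈ -12.0 mm/day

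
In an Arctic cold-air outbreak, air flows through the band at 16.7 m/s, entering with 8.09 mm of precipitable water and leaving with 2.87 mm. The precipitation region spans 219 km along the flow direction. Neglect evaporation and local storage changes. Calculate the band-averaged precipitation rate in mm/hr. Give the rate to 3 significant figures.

Column moisture flux per unit crosswind length is F = V × PW.
Inflow: F_in = 16.7 × 8.09 = 135.103 mm·m/s
Outflow: F_out = 16.7 × 2.87 = 47.929 mm·m/s
Steady-state rate R = (F_in − F_out)/L = (135.103 − 47.929) / 219000 m = 3.981e-04 mm/s.
R = 3.981e-04 × 3600 = 1.43 mm/hr.

R ≈ 1.43 mm/hr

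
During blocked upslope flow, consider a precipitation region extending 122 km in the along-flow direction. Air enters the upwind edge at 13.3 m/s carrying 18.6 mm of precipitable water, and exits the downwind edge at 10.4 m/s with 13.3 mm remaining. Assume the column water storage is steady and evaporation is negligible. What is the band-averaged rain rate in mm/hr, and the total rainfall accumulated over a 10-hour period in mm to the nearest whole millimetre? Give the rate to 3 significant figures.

R ≈ 3.22 mm/hr; total ≈ 32 mm

Column moisture flux per unit crosswind length is F = V × PW.
Inflow: F_in = 13.3 × 18.6 = 247.38 mm·m/s
Outflow: F_out = 10.4 × 13.3 = 138.32 mm·m/s
Steady-state rate R = (F_in − F_out)/L = (247.38 − 138.32) / 122000 m = 8.939e-04 mm/s.
R = 8.939e-04 × 3600 = 3.22 mm/hr.
Over 10 h: total = 3.22 × 10 = 32.2 ≈ 32 mm.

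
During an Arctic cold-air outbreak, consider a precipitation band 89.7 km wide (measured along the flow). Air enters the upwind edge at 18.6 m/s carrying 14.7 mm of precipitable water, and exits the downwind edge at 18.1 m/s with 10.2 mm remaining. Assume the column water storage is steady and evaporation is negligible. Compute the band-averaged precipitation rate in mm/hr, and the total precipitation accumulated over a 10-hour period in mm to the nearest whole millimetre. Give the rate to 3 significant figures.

R ≈ 3.56 mm/hr; total ≈ 36 mm

Column moisture flux per unit crosswind length is F = V × PW.
Inflow: F_in = 18.6 × 14.7 = 273.42 mm·m/s
Outflow: F_out = 18.1 × 10.2 = 184.62 mm·m/s
Steady-state rate R = (F_in − F_out)/L = (273.42 − 184.62) / 89700 m = 9.900e-04 mm/s.
R = 9.900e-04 × 3600 = 3.56 mm/hr.
Over 10 h: total = 3.56 × 10 = 35.6 ≈ 36 mm.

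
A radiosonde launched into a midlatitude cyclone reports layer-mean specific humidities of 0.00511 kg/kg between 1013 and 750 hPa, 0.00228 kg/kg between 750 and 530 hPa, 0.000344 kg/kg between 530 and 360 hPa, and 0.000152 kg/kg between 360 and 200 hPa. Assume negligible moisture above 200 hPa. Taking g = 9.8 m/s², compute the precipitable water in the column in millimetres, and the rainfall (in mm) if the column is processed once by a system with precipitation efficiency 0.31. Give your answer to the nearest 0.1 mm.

PW ≈ 19.7 mm; rainfall ≈ 6.1 mm

Precipitable water is the column-integrated vapour mass per unit area: PW = (1/g) Σ q̄ Δp, with q in kg/kg and Δp in Pa (1 kg/m² of water = 1 mm).
Layer 1013–750 hPa: Δp = 263 hPa = 26300 Pa, q̄ = 0.00511 kg/kg → 0.00511 × 26300 / 9.8 = 13.71 mm
Layer 750–530 hPa: Δp = 220 hPa = 22000 Pa, q̄ = 0.00228 kg/kg → 0.00228 × 22000 / 9.8 = 5.12 mm
Layer 530–360 hPa: Δp = 170 hPa = 17000 Pa, q̄ = 0.000344 kg/kg → 0.000344 × 17000 / 9.8 = 0.60 mm
Layer 360–200 hPa: Δp = 160 hPa = 16000 Pa, q̄ = 0.000152 kg/kg → 0.000152 × 16000 / 9.8 = 0.25 mm
PW = 13.71 + 5.12 + 0.60 + 0.25 = 19.68 ≈ 19.7 mm.
Rainfall = ε × PW = 0.31 × 19.7 = 6.1 mm.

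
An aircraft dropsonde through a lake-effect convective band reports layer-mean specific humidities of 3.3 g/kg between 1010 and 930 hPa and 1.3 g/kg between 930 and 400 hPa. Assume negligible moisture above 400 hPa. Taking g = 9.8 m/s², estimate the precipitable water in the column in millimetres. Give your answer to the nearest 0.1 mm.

PW ≈ 9.7 mm

Precipitable water is the column-integrated vapour mass per unit area: PW = (1/g) Σ q̄ Δp, with q in kg/kg and Δp in Pa (1 kg/m² of water = 1 mm).
Layer 1010–930 hPa: Δp = 80 hPa = 8000 Pa, q̄ = 0.0033 kg/kg → 0.0033 × 8000 / 9.8 = 2.69 mm
Layer 930–400 hPa: Δp = 530 hPa = 53000 Pa, q̄ = 0.0013 kg/kg → 0.0013 × 53000 / 9.8 = 7.03 mm
PW = 2.69 + 7.03 = 9.72 ≈ 9.7 mm.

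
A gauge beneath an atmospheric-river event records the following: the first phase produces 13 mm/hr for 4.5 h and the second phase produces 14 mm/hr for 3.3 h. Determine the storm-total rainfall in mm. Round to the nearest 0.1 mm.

Total = Σ Rᵢ Δtᵢ = 13 × 4.5 + 14 × 3.3
      = 58.5 + 46.2 = 104.7 mm.

total ≈ 104.7 mm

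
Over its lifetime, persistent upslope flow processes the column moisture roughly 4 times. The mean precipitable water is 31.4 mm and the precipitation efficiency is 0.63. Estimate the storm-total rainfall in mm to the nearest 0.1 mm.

rainfall ≈ 79.1 mm

Each cycle deposits ε × PW = 0.63 × 31.4 = 19.782 mm.
Over 4 cycles: 4 × 19.782 = 79.1 mm.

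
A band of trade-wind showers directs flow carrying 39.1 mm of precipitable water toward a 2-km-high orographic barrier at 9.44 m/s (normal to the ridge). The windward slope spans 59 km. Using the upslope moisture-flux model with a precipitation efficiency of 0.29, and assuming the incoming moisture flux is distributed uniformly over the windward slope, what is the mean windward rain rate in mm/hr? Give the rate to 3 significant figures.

R ≈ 6.53 mm/hr

Incoming column moisture flux per unit ridge length: F = V × PW = 9.44 × 39.1 = 369.104 mm·m/s.
Spread over the 59 km slope with efficiency ε = 0.29: R = ε·F/W = 0.29 × 369.104 / 59000 m = 1.814e-03 mm/s.
R = 1.814e-03 × 3600 = 6.53 mm/hr.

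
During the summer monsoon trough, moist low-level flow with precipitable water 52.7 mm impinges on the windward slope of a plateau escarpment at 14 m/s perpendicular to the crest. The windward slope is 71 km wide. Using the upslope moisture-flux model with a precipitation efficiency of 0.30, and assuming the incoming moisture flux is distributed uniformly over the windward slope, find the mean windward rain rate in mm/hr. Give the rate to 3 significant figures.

R ≈ 11.2 mm/hr

Incoming column moisture flux per unit ridge length: F = V × PW = 14 × 52.7 = 737.8 mm·m/s.
Spread over the 71 km slope with efficiency ε = 0.30: R = ε·F/W = 0.30 × 737.8 / 71000 m = 3.117e-03 mm/s.
R = 3.117e-03 × 3600 = 11.2 mm/hr.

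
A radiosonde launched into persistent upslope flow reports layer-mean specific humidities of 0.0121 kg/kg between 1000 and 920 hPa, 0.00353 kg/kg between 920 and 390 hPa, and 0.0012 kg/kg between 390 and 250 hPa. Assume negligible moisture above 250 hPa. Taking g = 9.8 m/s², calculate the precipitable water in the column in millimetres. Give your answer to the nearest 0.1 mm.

Precipitable water is the column-integrated vapour mass per unit area: PW = (1/g) Σ q̄ Δp, with q in kg/kg and Δp in Pa (1 kg/m² of water = 1 mm).
Layer 1000–920 hPa: Δp = 80 hPa = 8000 Pa, q̄ = 0.0121 kg/kg → 0.0121 × 8000 / 9.8 = 9.88 mm
Layer 920–390 hPa: Δp = 530 hPa = 53000 Pa, q̄ = 0.00353 kg/kg → 0.00353 × 53000 / 9.8 = 19.09 mm
Layer 390–250 hPa: Δp = 140 hPa = 14000 Pa, q̄ = 0.0012 kg/kg → 0.0012 × 14000 / 9.8 = 1.71 mm
PW = 9.88 + 19.09 + 1.71 = 30.68 ≈ 30.7 mm.

PW ≈ 30.7 mm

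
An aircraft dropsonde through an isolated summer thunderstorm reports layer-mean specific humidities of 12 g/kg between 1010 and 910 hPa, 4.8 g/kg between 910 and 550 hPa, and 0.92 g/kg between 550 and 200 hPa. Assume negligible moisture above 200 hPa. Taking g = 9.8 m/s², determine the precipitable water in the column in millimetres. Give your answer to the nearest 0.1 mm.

Precipitable water is the column-integrated vapour mass per unit area: PW = (1/g) Σ q̄ Δp, with q in kg/kg and Δp in Pa (1 kg/m² of water = 1 mm).
Layer 1010–910 hPa: Δp = 100 hPa = 10000 Pa, q̄ = 0.012 kg/kg → 0.012 × 10000 / 9.8 = 12.24 mm
Layer 910–550 hPa: Δp = 360 hPa = 36000 Pa, q̄ = 0.0048 kg/kg → 0.0048 × 36000 / 9.8 = 17.63 mm
Layer 550–200 hPa: Δp = 350 hPa = 35000 Pa, q̄ = 0.00092 kg/kg → 0.00092 × 35000 / 9.8 = 3.29 mm
PW = 12.24 + 17.63 + 3.29 = 33.16 ≈ 33.2 mm.

PW ≈ 33.2 mm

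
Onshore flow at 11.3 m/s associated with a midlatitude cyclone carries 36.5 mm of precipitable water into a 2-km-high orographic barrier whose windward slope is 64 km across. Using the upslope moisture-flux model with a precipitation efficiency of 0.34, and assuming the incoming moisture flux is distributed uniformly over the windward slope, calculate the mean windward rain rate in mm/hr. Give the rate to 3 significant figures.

Incoming column moisture flux per unit ridge length: F = V × PW = 11.3 × 36.5 = 412.45 mm·m/s.
Spread over the 64 km slope with efficiency ε = 0.34: R = ε·F/W = 0.34 × 412.45 / 64000 m = 2.191e-03 mm/s.
R = 2.191e-03 × 3600 = 7.89 mm/hr.

R ≈ 7.89 mm/hr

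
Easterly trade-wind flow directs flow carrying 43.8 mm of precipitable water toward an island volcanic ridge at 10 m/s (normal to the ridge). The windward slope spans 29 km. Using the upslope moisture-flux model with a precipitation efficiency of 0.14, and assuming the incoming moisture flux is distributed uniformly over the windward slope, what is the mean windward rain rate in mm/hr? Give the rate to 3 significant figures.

Incoming column moisture flux per unit ridge length: F = V × PW = 10 × 43.8 = 438 mm·m/s.
Spread over the 29 km slope with efficiency ε = 0.14: R = ε·F/W = 0.14 × 438 / 29000 m = 2.114e-03 mm/s.
R = 2.114e-03 × 3600 = 7.61 mm/hr.

R ≈ 7.61 mm/hr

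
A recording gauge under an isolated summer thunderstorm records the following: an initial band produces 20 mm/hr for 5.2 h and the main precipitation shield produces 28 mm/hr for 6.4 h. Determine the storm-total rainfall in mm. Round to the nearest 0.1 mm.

total ≈ 283.2 mm

Total = Σ Rᵢ Δtᵢ = 20 × 5.2 + 28 × 6.4
      = 104 + 179.2 = 283.2 mm.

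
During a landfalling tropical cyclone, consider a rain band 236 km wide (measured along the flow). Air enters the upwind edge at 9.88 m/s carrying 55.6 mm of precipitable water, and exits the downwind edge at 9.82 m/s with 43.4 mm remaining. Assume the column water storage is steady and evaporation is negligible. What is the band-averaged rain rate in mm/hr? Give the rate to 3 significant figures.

R ≈ 1.88 mm/hr

Column moisture flux per unit crosswind length is F = V × PW.
Inflow: F_in = 9.88 × 55.6 = 549.328 mm·m/s
Outflow: F_out = 9.82 × 43.4 = 426.188 mm·m/s
Steady-state rate R = (F_in − F_out)/L = (549.328 − 426.188) / 236000 m = 5.218e-04 mm/s.
R = 5.218e-04 × 3600 = 1.88 mm/hr.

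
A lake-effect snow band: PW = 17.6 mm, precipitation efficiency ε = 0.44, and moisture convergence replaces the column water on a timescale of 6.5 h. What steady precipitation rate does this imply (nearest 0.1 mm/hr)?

Each overturning extracts ε × PW = 0.44 × 17.6 = 7.744 mm.
Rate = ε·PW / τ = 7.744 / 6.5 h = 1.2 mm/hr.

R ≈ 1.2 mm/hr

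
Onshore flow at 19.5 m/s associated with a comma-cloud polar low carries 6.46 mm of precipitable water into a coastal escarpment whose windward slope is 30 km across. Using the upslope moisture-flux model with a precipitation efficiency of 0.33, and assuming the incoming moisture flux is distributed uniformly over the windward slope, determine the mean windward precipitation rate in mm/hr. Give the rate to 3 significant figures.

R ≈ 4.99 mm/hr

Incoming column moisture flux per unit ridge length: F = V × PW = 19.5 × 6.46 = 125.97 mm·m/s.
Spread over the 30 km slope with efficiency ε = 0.33: R = ε·F/W = 0.33 × 125.97 / 30000 m = 1.386e-03 mm/s.
R = 1.386e-03 × 3600 = 4.99 mm/hr.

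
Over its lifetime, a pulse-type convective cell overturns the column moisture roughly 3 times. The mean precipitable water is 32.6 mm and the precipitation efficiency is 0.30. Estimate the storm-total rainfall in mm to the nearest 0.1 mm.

rainfall ≈ 29.3 mm

Each cycle deposits ε × PW = 0.30 × 32.6 = 9.78 mm.
Over 3 cycles: 3 × 9.78 = 29.3 mm.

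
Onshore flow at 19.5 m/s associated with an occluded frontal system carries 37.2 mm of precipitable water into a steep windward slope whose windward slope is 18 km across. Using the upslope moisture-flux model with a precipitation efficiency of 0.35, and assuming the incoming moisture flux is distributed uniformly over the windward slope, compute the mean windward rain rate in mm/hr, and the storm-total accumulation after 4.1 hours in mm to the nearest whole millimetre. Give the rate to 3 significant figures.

Incoming column moisture flux per unit ridge length: F = V × PW = 19.5 × 37.2 = 725.4 mm·m/s.
Spread over the 18 km slope with efficiency ε = 0.35: R = ε·F/W = 0.35 × 725.4 / 18000 m = 1.410e-02 mm/s.
R = 1.410e-02 × 3600 = 50.8 mm/hr.
Over 4.1 h: total = 50.8 × 4.1 = 208.28 ≈ 208 mm.

R ≈ 50.8 mm/hr; total ≈ 208 mm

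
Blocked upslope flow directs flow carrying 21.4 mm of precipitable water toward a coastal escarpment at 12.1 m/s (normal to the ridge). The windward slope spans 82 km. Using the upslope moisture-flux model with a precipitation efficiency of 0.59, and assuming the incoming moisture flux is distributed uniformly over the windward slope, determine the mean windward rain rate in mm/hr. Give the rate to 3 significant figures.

R ≈ 6.71 mm/hr

Incoming column moisture flux per unit ridge length: F = V × PW = 12.1 × 21.4 = 258.94 mm·m/s.
Spread over the 82 km slope with efficiency ε = 0.59: R = ε·F/W = 0.59 × 258.94 / 82000 m = 1.863e-03 mm/s.
R = 1.863e-03 × 3600 = 6.71 mm/hr.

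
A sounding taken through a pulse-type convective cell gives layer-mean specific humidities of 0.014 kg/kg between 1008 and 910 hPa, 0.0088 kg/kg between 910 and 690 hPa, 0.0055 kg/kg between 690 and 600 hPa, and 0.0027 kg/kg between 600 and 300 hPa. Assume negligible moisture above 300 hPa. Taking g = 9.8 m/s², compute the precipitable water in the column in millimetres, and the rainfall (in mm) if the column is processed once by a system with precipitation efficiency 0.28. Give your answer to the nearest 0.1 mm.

PW ≈ 47.1 mm; rainfall ≈ 13.2 mm

Precipitable water is the column-integrated vapour mass per unit area: PW = (1/g) Σ q̄ Δp, with q in kg/kg and Δp in Pa (1 kg/m² of water = 1 mm).
Layer 1008–910 hPa: Δp = 98 hPa = 9800 Pa, q̄ = 0.014 kg/kg → 0.014 × 9800 / 9.8 = 14.00 mm
Layer 910–690 hPa: Δp = 220 hPa = 22000 Pa, q̄ = 0.0088 kg/kg → 0.0088 × 22000 / 9.8 = 19.76 mm
Layer 690–600 hPa: Δp = 90 hPa = 9000 Pa, q̄ = 0.0055 kg/kg → 0.0055 × 9000 / 9.8 = 5.05 mm
Layer 600–300 hPa: Δp = 300 hPa = 30000 Pa, q̄ = 0.0027 kg/kg → 0.0027 × 30000 / 9.8 = 8.27 mm
PW = 14.00 + 19.76 + 5.05 + 8.27 = 47.08 ≈ 47.1 mm.
Rainfall = ε × PW = 0.28 × 47.1 = 13.2 mm.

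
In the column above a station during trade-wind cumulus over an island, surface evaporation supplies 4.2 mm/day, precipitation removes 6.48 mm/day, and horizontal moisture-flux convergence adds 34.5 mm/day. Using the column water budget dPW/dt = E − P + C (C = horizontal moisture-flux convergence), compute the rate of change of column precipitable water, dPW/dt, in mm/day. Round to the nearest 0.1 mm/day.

dPW/dt = E − P + C = 4.2 − 6.48 + (34.5) = 32.2 mm/day.

dPW/dt ≈ 32.2 mm/day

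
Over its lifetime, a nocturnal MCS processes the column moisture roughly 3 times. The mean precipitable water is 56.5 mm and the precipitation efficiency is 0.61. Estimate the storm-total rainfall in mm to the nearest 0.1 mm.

rainfall ≈ 103.4 mm

Each cycle deposits ε × PW = 0.61 × 56.5 = 34.465 mm.
Over 3 cycles: 3 × 34.465 = 103.4 mm.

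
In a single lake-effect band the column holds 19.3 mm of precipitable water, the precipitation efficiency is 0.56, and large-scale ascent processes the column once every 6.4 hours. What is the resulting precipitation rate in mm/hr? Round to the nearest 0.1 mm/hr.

R ≈ 1.7 mm/hr

Each overturning extracts ε × PW = 0.56 × 19.3 = 10.808 mm.
Rate = ε·PW / τ = 10.808 / 6.4 h = 1.7 mm/hr.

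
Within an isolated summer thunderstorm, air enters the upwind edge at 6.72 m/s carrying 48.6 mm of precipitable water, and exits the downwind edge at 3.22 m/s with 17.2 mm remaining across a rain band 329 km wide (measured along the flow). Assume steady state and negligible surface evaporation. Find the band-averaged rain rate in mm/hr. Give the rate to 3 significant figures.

R ≈ 2.97 mm/hr

Column moisture flux per unit crosswind length is F = V × PW.
Inflow: F_in = 6.72 × 48.6 = 326.592 mm·m/s
Outflow: F_out = 3.22 × 17.2 = 55.384 mm·m/s
Steady-state rate R = (F_in − F_out)/L = (326.592 − 55.384) / 329000 m = 8.243e-04 mm/s.
R = 8.243e-04 × 3600 = 2.97 mm/hr.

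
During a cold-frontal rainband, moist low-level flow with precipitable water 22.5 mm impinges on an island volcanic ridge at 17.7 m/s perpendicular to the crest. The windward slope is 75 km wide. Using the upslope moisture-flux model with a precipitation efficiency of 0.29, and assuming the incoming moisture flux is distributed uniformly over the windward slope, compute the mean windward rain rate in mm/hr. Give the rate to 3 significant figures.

Incoming column moisture flux per unit ridge length: F = V × PW = 17.7 × 22.5 = 398.25 mm·m/s.
Spread over the 75 km slope with efficiency ε = 0.29: R = ε·F/W = 0.29 × 398.25 / 75000 m = 1.540e-03 mm/s.
R = 1.540e-03 × 3600 = 5.54 mm/hr.

R ≈ 5.54 mm/hr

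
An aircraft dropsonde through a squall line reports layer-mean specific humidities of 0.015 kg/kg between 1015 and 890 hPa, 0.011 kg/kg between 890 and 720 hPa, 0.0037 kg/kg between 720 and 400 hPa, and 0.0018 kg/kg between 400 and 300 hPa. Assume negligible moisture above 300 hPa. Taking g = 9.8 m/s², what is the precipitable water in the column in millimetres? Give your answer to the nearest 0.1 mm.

PW ≈ 52.1 mm

Precipitable water is the column-integrated vapour mass per unit area: PW = (1/g) Σ q̄ Δp, with q in kg/kg and Δp in Pa (1 kg/m² of water = 1 mm).
Layer 1015–890 hPa: Δp = 125 hPa = 12500 Pa, q̄ = 0.015 kg/kg → 0.015 × 12500 / 9.8 = 19.13 mm
Layer 890–720 hPa: Δp = 170 hPa = 17000 Pa, q̄ = 0.011 kg/kg → 0.011 × 17000 / 9.8 = 19.08 mm
Layer 720–400 hPa: Δp = 320 hPa = 32000 Pa, q̄ = 0.0037 kg/kg → 0.0037 × 32000 / 9.8 = 12.08 mm
Layer 400–300 hPa: Δp = 100 hPa = 10000 Pa, q̄ = 0.0018 kg/kg → 0.0018 × 10000 / 9.8 = 1.84 mm
PW = 19.13 + 19.08 + 12.08 + 1.84 = 52.13 ≈ 52.1 mm.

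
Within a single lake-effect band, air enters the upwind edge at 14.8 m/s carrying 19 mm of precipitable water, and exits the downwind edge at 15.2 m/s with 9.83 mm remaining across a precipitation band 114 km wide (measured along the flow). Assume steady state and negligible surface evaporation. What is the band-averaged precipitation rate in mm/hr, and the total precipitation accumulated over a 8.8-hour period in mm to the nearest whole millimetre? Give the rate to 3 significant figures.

Column moisture flux per unit crosswind length is F = V × PW.
Inflow: F_in = 14.8 × 19 = 281.2 mm·m/s
Outflow: F_out = 15.2 × 9.83 = 149.416 mm·m/s
Steady-state rate R = (F_in − F_out)/L = (281.2 − 149.416) / 114000 m = 1.156e-03 mm/s.
R = 1.156e-03 × 3600 = 4.16 mm/hr.
Over 8.8 h: total = 4.16 × 8.8 = 36.608 ≈ 37 mm.

R ≈ 4.16 mm/hr; total ≈ 37 mm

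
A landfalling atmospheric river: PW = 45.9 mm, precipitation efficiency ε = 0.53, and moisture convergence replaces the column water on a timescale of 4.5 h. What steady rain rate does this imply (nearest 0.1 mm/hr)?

Each overturning extracts ε × PW = 0.53 × 45.9 = 24.327 mm.
Rate = ε·PW / τ = 24.327 / 4.5 h = 5.4 mm/hr.

R ≈ 5.4 mm/hr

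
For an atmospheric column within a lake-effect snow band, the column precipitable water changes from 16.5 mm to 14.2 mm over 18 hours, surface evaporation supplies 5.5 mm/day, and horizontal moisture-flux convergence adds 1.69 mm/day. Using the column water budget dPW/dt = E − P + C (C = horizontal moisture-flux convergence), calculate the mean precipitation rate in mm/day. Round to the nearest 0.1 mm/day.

P ≈ 10.3 mm/day

dPW/dt = (14.2 − 16.5) mm / (18/24 day) = -3.067 mm/day.
P = E + C − dPW/dt = 5.5 + (1.69) − (-3.067) = 10.3 mm/day.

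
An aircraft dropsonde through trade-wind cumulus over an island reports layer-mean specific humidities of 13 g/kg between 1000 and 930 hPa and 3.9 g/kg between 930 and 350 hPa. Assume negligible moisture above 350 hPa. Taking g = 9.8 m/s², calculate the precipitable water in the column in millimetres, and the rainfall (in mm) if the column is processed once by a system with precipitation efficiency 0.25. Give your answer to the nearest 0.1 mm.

PW ≈ 32.4 mm; rainfall ≈ 8.1 mm

Precipitable water is the column-integrated vapour mass per unit area: PW = (1/g) Σ q̄ Δp, with q in kg/kg and Δp in Pa (1 kg/m² of water = 1 mm).
Layer 1000–930 hPa: Δp = 70 hPa = 7000 Pa, q̄ = 0.013 kg/kg → 0.013 × 7000 / 9.8 = 9.29 mm
Layer 930–350 hPa: Δp = 580 hPa = 58000 Pa, q̄ = 0.0039 kg/kg → 0.0039 × 58000 / 9.8 = 23.08 mm
PW = 9.29 + 23.08 = 32.37 ≈ 32.4 mm.
Rainfall = ε × PW = 0.25 × 32.4 = 8.1 mm.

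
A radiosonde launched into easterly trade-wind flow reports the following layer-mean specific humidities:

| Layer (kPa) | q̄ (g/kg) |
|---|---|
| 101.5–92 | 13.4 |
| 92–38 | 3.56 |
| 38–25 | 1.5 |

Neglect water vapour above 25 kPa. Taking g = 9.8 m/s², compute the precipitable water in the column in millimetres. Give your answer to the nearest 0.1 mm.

Precipitable water is the column-integrated vapour mass per unit area: PW = (1/g) Σ q̄ Δp, with q in kg/kg and Δp in Pa (1 kg/m² of water = 1 mm).
Layer 101.5–92 kPa: Δp = 95 hPa = 9500 Pa, q̄ = 0.0134 kg/kg → 0.0134 × 9500 / 9.8 = 12.99 mm
Layer 92–38 kPa: Δp = 540 hPa = 54000 Pa, q̄ = 0.00356 kg/kg → 0.00356 × 54000 / 9.8 = 19.62 mm
Layer 38–25 kPa: Δp = 130 hPa = 13000 Pa, q̄ = 0.0015 kg/kg → 0.0015 × 13000 / 9.8 = 1.99 mm
PW = 12.99 + 19.62 + 1.99 = 34.60 ≈ 34.6 mm.

PW ≈ 34.6 mm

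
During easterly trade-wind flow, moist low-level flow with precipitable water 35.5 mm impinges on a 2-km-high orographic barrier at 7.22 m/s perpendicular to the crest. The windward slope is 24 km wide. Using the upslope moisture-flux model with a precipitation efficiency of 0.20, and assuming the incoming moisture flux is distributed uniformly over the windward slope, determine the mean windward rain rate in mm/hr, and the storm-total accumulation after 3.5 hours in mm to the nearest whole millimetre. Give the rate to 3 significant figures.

R ≈ 7.69 mm/hr; total ≈ 27 mm

Incoming column moisture flux per unit ridge length: F = V × PW = 7.22 × 35.5 = 256.31 mm·m/s.
Spread over the 24 km slope with efficiency ε = 0.20: R = ε·F/W = 0.20 × 256.31 / 24000 m = 2.136e-03 mm/s.
R = 2.136e-03 × 3600 = 7.69 mm/hr.
Over 3.5 h: total = 7.69 × 3.5 = 26.915 ≈ 27 mm.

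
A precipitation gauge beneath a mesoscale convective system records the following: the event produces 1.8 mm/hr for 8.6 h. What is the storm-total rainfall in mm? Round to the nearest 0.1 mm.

Total = Σ Rᵢ Δtᵢ = 1.8 × 8.6
      = 15.48 = 15.5 mm.

total ≈ 15.5 mm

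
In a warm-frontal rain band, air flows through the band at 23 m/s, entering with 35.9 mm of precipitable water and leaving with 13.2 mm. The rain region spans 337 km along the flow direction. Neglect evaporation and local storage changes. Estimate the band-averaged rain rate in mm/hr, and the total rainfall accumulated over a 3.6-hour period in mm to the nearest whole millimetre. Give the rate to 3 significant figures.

R ≈ 5.58 mm/hr; total ≈ 20 mm

Column moisture flux per unit crosswind length is F = V × PW.
Inflow: F_in = 23 × 35.9 = 825.7 mm·m/s
Outflow: F_out = 23 × 13.2 = 303.6 mm·m/s
Steady-state rate R = (F_in − F_out)/L = (825.7 − 303.6) / 337000 m = 1.549e-03 mm/s.
R = 1.549e-03 × 3600 = 5.58 mm/hr.
Over 3.6 h: total = 5.58 × 3.6 = 20.088 ≈ 20 mm.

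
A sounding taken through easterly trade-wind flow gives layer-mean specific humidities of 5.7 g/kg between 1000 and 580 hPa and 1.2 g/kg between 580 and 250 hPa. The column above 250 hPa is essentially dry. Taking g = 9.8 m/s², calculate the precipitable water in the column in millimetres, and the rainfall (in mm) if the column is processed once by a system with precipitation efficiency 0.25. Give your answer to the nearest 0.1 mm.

Precipitable water is the column-integrated vapour mass per unit area: PW = (1/g) Σ q̄ Δp, with q in kg/kg and Δp in Pa (1 kg/m² of water = 1 mm).
Layer 1000–580 hPa: Δp = 420 hPa = 42000 Pa, q̄ = 0.0057 kg/kg → 0.0057 × 42000 / 9.8 = 24.43 mm
Layer 580–250 hPa: Δp = 330 hPa = 33000 Pa, q̄ = 0.0012 kg/kg → 0.0012 × 33000 / 9.8 = 4.04 mm
PW = 24.43 + 4.04 = 28.47 ≈ 28.5 mm.
Rainfall = ε × PW = 0.25 × 28.5 = 7.1 mm.

PW ≈ 28.5 mm; rainfall ≈ 7.1 mm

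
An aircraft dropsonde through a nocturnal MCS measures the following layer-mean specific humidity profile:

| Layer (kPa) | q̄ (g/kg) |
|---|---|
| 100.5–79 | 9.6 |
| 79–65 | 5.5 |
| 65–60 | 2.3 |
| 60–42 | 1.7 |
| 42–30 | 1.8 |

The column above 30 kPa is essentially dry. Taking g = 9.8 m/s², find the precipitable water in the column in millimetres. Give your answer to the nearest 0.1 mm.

Precipitable water is the column-integrated vapour mass per unit area: PW = (1/g) Σ q̄ Δp, with q in kg/kg and Δp in Pa (1 kg/m² of water = 1 mm).
Layer 100.5–79 kPa: Δp = 215 hPa = 21500 Pa, q̄ = 0.0096 kg/kg → 0.0096 × 21500 / 9.8 = 21.06 mm
Layer 79–65 kPa: Δp = 140 hPa = 14000 Pa, q̄ = 0.0055 kg/kg → 0.0055 × 14000 / 9.8 = 7.86 mm
Layer 65–60 kPa: Δp = 50 hPa = 5000 Pa, q̄ = 0.0023 kg/kg → 0.0023 × 5000 / 9.8 = 1.17 mm
Layer 60–42 kPa: Δp = 180 hPa = 18000 Pa, q̄ = 0.0017 kg/kg → 0.0017 × 18000 / 9.8 = 3.12 mm
Layer 42–30 kPa: Δp = 120 hPa = 12000 Pa, q̄ = 0.0018 kg/kg → 0.0018 × 12000 / 9.8 = 2.20 mm
PW = 21.06 + 7.86 + 1.17 + 3.12 + 2.20 = 35.41 ≈ 35.4 mm.

PW ≈ 35.4 mm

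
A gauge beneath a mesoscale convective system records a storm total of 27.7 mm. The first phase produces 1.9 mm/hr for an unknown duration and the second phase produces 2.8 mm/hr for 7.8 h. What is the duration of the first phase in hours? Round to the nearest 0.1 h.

duration ≈ 3.1 h

Known phases: 2.8 × 7.8 = 21.84 mm.
Remaining depth = 27.7 − 21.84 = 5.86 mm.
Duration = 5.86 / 1.9 = 3.1 h.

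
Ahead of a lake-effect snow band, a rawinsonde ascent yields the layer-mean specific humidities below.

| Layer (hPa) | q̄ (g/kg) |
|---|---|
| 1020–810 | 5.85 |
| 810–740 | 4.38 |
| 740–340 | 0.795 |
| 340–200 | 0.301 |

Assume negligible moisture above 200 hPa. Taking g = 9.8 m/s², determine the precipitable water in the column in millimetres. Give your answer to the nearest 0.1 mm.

PW ≈ 19.3 mm

Precipitable water is the column-integrated vapour mass per unit area: PW = (1/g) Σ q̄ Δp, with q in kg/kg and Δp in Pa (1 kg/m² of water = 1 mm).
Layer 1020–810 hPa: Δp = 210 hPa = 21000 Pa, q̄ = 0.00585 kg/kg → 0.00585 × 21000 / 9.8 = 12.54 mm
Layer 810–740 hPa: Δp = 70 hPa = 7000 Pa, q̄ = 0.00438 kg/kg → 0.00438 × 7000 / 9.8 = 3.13 mm
Layer 740–340 hPa: Δp = 400 hPa = 40000 Pa, q̄ = 0.000795 kg/kg → 0.000795 × 40000 / 9.8 = 3.24 mm
Layer 340–200 hPa: Δp = 140 hPa = 14000 Pa, q̄ = 0.000301 kg/kg → 0.000301 × 14000 / 9.8 = 0.43 mm
PW = 12.54 + 3.13 + 3.24 + 0.43 = 19.34 ≈ 19.3 mm.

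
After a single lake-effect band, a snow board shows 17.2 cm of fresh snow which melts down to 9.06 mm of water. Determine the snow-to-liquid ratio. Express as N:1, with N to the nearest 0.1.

Ratio = snow depth / SWE = 172 mm / 9.06 mm = 19.0, i.e. 19.0:1.

ratio ≈ 19.0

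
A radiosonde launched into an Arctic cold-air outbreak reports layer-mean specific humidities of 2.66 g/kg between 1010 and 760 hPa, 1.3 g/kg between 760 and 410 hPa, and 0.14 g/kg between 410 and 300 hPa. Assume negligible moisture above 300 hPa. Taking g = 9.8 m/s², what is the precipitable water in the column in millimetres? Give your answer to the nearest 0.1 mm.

PW ≈ 11.6 mm

Precipitable water is the column-integrated vapour mass per unit area: PW = (1/g) Σ q̄ Δp, with q in kg/kg and Δp in Pa (1 kg/m² of water = 1 mm).
Layer 1010–760 hPa: Δp = 250 hPa = 25000 Pa, q̄ = 0.00266 kg/kg → 0.00266 × 25000 / 9.8 = 6.79 mm
Layer 760–410 hPa: Δp = 350 hPa = 35000 Pa, q̄ = 0.0013 kg/kg → 0.0013 × 35000 / 9.8 = 4.64 mm
Layer 410–300 hPa: Δp = 110 hPa = 11000 Pa, q̄ = 0.00014 kg/kg → 0.00014 × 11000 / 9.8 = 0.16 mm
PW = 6.79 + 4.64 + 0.16 = 11.59 ≈ 11.6 mm.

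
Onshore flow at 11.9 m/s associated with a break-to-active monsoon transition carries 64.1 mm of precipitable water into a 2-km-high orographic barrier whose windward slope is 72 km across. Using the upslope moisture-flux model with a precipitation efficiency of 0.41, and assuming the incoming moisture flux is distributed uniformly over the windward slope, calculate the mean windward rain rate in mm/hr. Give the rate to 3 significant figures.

Incoming column moisture flux per unit ridge length: F = V × PW = 11.9 × 64.1 = 762.79 mm·m/s.
Spread over the 72 km slope with efficiency ε = 0.41: R = ε·F/W = 0.41 × 762.79 / 72000 m = 4.344e-03 mm/s.
R = 4.344e-03 × 3600 = 15.6 mm/hr.

R ≈ 15.6 mm/hr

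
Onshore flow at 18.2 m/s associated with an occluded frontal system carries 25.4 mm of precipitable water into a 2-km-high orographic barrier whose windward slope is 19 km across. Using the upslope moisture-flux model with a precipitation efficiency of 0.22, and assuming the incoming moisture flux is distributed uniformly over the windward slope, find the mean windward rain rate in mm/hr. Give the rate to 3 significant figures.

Incoming column moisture flux per unit ridge length: F = V × PW = 18.2 × 25.4 = 462.28 mm·m/s.
Spread over the 19 km slope with efficiency ε = 0.22: R = ε·F/W = 0.22 × 462.28 / 19000 m = 5.353e-03 mm/s.
R = 5.353e-03 × 3600 = 19.3 mm/hr.

R ≈ 19.3 mm/hr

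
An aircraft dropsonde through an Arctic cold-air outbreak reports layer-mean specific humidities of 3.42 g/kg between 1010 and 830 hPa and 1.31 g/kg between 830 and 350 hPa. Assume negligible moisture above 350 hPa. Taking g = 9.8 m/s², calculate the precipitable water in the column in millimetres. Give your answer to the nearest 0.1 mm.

Precipitable water is the column-integrated vapour mass per unit area: PW = (1/g) Σ q̄ Δp, with q in kg/kg and Δp in Pa (1 kg/m² of water = 1 mm).
Layer 1010–830 hPa: Δp = 180 hPa = 18000 Pa, q̄ = 0.00342 kg/kg → 0.00342 × 18000 / 9.8 = 6.28 mm
Layer 830–350 hPa: Δp = 480 hPa = 48000 Pa, q̄ = 0.00131 kg/kg → 0.00131 × 48000 / 9.8 = 6.42 mm
PW = 6.28 + 6.42 = 12.70 ≈ 12.7 mm.

PW ≈ 12.7 mm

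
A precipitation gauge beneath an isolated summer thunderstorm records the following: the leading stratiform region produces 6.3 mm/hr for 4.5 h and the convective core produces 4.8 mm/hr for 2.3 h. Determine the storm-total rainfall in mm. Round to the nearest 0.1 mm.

Total = Σ Rᵢ Δtᵢ = 6.3 × 4.5 + 4.8 × 2.3
      = 28.35 + 11.04 = 39.4 mm.

total ≈ 39.4 mm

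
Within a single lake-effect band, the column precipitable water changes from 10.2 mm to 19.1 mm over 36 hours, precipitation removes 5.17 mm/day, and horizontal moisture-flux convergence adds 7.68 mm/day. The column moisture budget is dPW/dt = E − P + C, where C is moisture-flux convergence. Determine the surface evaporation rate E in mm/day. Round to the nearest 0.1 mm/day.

E ≈ 3.4 mm/day

dPW/dt = (19.1 − 10.2) mm / (36/24 day) = +5.933 mm/day.
E = dPW/dt + P − C = (+5.933) + 5.17 − (7.68) = 3.4 mm/day.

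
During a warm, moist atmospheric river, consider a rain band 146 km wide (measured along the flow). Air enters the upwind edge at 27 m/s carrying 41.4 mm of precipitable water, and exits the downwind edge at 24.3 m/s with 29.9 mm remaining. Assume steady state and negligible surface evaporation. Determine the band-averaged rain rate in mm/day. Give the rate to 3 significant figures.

Column moisture flux per unit crosswind length is F = V × PW.
Inflow: F_in = 27 × 41.4 = 1117.8 mm·m/s
Outflow: F_out = 24.3 × 29.9 = 726.57 mm·m/s
Steady-state rate R = (F_in − F_out)/L = (1117.8 − 726.57) / 146000 m = 2.680e-03 mm/s.
R = 2.680e-03 × 3600 × 24 = 232 mm/day.

R ≈ 232 mm/day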